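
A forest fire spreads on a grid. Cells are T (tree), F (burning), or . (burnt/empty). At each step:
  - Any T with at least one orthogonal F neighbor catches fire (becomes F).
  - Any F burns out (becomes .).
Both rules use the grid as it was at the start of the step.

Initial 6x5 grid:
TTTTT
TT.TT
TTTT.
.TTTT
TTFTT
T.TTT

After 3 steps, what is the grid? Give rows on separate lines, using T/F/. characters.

Step 1: 4 trees catch fire, 1 burn out
  TTTTT
  TT.TT
  TTTT.
  .TFTT
  TF.FT
  T.FTT
Step 2: 6 trees catch fire, 4 burn out
  TTTTT
  TT.TT
  TTFT.
  .F.FT
  F...F
  T..FT
Step 3: 5 trees catch fire, 6 burn out
  TTTTT
  TT.TT
  TF.F.
  ....F
  .....
  F...F

TTTTT
TT.TT
TF.F.
....F
.....
F...F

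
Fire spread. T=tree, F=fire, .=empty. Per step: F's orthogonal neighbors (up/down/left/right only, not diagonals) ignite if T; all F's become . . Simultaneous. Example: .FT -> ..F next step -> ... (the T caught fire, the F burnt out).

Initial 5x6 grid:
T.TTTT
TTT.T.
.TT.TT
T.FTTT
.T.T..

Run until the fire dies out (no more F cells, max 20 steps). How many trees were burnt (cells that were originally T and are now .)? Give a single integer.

Step 1: +2 fires, +1 burnt (F count now 2)
Step 2: +4 fires, +2 burnt (F count now 4)
Step 3: +4 fires, +4 burnt (F count now 4)
Step 4: +4 fires, +4 burnt (F count now 4)
Step 5: +2 fires, +4 burnt (F count now 2)
Step 6: +1 fires, +2 burnt (F count now 1)
Step 7: +0 fires, +1 burnt (F count now 0)
Fire out after step 7
Initially T: 19, now '.': 28
Total burnt (originally-T cells now '.'): 17

Answer: 17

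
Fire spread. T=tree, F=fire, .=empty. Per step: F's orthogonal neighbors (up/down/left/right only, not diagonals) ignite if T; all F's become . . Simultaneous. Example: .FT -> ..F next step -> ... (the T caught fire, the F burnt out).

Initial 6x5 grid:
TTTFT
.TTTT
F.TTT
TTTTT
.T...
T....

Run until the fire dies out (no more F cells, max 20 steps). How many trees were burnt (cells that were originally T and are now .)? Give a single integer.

Answer: 17

Derivation:
Step 1: +4 fires, +2 burnt (F count now 4)
Step 2: +5 fires, +4 burnt (F count now 5)
Step 3: +7 fires, +5 burnt (F count now 7)
Step 4: +1 fires, +7 burnt (F count now 1)
Step 5: +0 fires, +1 burnt (F count now 0)
Fire out after step 5
Initially T: 18, now '.': 29
Total burnt (originally-T cells now '.'): 17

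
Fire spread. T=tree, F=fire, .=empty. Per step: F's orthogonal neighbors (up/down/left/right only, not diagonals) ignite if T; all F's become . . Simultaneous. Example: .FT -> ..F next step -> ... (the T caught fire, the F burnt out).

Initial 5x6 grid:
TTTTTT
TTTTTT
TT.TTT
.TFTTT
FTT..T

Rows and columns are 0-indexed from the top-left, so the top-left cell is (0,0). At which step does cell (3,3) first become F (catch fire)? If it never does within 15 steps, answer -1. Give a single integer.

Step 1: cell (3,3)='F' (+4 fires, +2 burnt)
  -> target ignites at step 1
Step 2: cell (3,3)='.' (+3 fires, +4 burnt)
Step 3: cell (3,3)='.' (+5 fires, +3 burnt)
Step 4: cell (3,3)='.' (+7 fires, +5 burnt)
Step 5: cell (3,3)='.' (+4 fires, +7 burnt)
Step 6: cell (3,3)='.' (+1 fires, +4 burnt)
Step 7: cell (3,3)='.' (+0 fires, +1 burnt)
  fire out at step 7

1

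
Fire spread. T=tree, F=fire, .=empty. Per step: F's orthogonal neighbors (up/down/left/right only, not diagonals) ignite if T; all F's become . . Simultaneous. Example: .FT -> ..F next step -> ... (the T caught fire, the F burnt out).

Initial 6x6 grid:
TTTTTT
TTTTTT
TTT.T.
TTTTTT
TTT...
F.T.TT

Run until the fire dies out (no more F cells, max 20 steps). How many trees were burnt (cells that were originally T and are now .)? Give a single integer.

Step 1: +1 fires, +1 burnt (F count now 1)
Step 2: +2 fires, +1 burnt (F count now 2)
Step 3: +3 fires, +2 burnt (F count now 3)
Step 4: +4 fires, +3 burnt (F count now 4)
Step 5: +4 fires, +4 burnt (F count now 4)
Step 6: +3 fires, +4 burnt (F count now 3)
Step 7: +4 fires, +3 burnt (F count now 4)
Step 8: +2 fires, +4 burnt (F count now 2)
Step 9: +2 fires, +2 burnt (F count now 2)
Step 10: +1 fires, +2 burnt (F count now 1)
Step 11: +0 fires, +1 burnt (F count now 0)
Fire out after step 11
Initially T: 28, now '.': 34
Total burnt (originally-T cells now '.'): 26

Answer: 26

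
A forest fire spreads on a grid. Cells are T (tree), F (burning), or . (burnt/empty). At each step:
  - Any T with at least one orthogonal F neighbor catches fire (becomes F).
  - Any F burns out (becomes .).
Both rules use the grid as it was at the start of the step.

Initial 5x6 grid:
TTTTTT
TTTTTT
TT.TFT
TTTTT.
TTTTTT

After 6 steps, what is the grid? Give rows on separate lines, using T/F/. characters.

Step 1: 4 trees catch fire, 1 burn out
  TTTTTT
  TTTTFT
  TT.F.F
  TTTTF.
  TTTTTT
Step 2: 5 trees catch fire, 4 burn out
  TTTTFT
  TTTF.F
  TT....
  TTTF..
  TTTTFT
Step 3: 6 trees catch fire, 5 burn out
  TTTF.F
  TTF...
  TT....
  TTF...
  TTTF.F
Step 4: 4 trees catch fire, 6 burn out
  TTF...
  TF....
  TT....
  TF....
  TTF...
Step 5: 5 trees catch fire, 4 burn out
  TF....
  F.....
  TF....
  F.....
  TF....
Step 6: 3 trees catch fire, 5 burn out
  F.....
  ......
  F.....
  ......
  F.....

F.....
......
F.....
......
F.....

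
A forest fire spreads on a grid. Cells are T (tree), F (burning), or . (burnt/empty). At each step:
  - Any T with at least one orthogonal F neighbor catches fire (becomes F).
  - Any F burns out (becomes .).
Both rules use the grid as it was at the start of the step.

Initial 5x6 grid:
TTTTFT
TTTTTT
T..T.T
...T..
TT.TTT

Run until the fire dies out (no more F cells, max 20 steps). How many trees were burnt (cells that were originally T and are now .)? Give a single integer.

Answer: 18

Derivation:
Step 1: +3 fires, +1 burnt (F count now 3)
Step 2: +3 fires, +3 burnt (F count now 3)
Step 3: +4 fires, +3 burnt (F count now 4)
Step 4: +3 fires, +4 burnt (F count now 3)
Step 5: +2 fires, +3 burnt (F count now 2)
Step 6: +2 fires, +2 burnt (F count now 2)
Step 7: +1 fires, +2 burnt (F count now 1)
Step 8: +0 fires, +1 burnt (F count now 0)
Fire out after step 8
Initially T: 20, now '.': 28
Total burnt (originally-T cells now '.'): 18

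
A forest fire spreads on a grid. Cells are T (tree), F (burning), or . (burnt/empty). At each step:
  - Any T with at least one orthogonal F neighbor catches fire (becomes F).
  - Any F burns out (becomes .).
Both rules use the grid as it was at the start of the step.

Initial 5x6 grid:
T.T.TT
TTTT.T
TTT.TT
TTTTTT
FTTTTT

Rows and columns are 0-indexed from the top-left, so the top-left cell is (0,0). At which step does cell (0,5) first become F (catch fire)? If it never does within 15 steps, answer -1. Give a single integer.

Step 1: cell (0,5)='T' (+2 fires, +1 burnt)
Step 2: cell (0,5)='T' (+3 fires, +2 burnt)
Step 3: cell (0,5)='T' (+4 fires, +3 burnt)
Step 4: cell (0,5)='T' (+5 fires, +4 burnt)
Step 5: cell (0,5)='T' (+3 fires, +5 burnt)
Step 6: cell (0,5)='T' (+4 fires, +3 burnt)
Step 7: cell (0,5)='T' (+1 fires, +4 burnt)
Step 8: cell (0,5)='T' (+1 fires, +1 burnt)
Step 9: cell (0,5)='F' (+1 fires, +1 burnt)
  -> target ignites at step 9
Step 10: cell (0,5)='.' (+1 fires, +1 burnt)
Step 11: cell (0,5)='.' (+0 fires, +1 burnt)
  fire out at step 11

9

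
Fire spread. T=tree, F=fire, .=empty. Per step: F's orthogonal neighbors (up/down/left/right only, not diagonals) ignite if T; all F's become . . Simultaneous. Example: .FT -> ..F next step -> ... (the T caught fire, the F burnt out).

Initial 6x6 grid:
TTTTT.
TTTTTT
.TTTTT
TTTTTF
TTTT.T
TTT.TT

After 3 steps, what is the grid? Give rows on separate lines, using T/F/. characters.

Step 1: 3 trees catch fire, 1 burn out
  TTTTT.
  TTTTTT
  .TTTTF
  TTTTF.
  TTTT.F
  TTT.TT
Step 2: 4 trees catch fire, 3 burn out
  TTTTT.
  TTTTTF
  .TTTF.
  TTTF..
  TTTT..
  TTT.TF
Step 3: 5 trees catch fire, 4 burn out
  TTTTT.
  TTTTF.
  .TTF..
  TTF...
  TTTF..
  TTT.F.

TTTTT.
TTTTF.
.TTF..
TTF...
TTTF..
TTT.F.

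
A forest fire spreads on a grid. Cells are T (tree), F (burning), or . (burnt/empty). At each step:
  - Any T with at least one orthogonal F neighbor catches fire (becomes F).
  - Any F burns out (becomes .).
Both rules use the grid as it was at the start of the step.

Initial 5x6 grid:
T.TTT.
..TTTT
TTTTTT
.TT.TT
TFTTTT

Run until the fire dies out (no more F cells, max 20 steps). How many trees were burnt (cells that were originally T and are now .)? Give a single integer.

Answer: 22

Derivation:
Step 1: +3 fires, +1 burnt (F count now 3)
Step 2: +3 fires, +3 burnt (F count now 3)
Step 3: +3 fires, +3 burnt (F count now 3)
Step 4: +4 fires, +3 burnt (F count now 4)
Step 5: +4 fires, +4 burnt (F count now 4)
Step 6: +3 fires, +4 burnt (F count now 3)
Step 7: +2 fires, +3 burnt (F count now 2)
Step 8: +0 fires, +2 burnt (F count now 0)
Fire out after step 8
Initially T: 23, now '.': 29
Total burnt (originally-T cells now '.'): 22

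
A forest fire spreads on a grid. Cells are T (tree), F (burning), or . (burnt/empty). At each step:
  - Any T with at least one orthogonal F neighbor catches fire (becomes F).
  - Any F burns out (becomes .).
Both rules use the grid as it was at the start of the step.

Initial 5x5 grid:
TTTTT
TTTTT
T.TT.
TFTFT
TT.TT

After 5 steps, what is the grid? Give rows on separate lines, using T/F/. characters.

Step 1: 6 trees catch fire, 2 burn out
  TTTTT
  TTTTT
  T.TF.
  F.F.F
  TF.FT
Step 2: 5 trees catch fire, 6 burn out
  TTTTT
  TTTFT
  F.F..
  .....
  F...F
Step 3: 4 trees catch fire, 5 burn out
  TTTFT
  FTF.F
  .....
  .....
  .....
Step 4: 4 trees catch fire, 4 burn out
  FTF.F
  .F...
  .....
  .....
  .....
Step 5: 1 trees catch fire, 4 burn out
  .F...
  .....
  .....
  .....
  .....

.F...
.....
.....
.....
.....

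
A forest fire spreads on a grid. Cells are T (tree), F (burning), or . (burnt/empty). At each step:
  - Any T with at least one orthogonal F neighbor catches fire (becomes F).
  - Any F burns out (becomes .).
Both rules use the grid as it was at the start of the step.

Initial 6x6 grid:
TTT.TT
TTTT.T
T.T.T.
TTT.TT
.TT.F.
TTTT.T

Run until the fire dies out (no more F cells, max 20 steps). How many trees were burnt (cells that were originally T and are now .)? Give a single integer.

Answer: 3

Derivation:
Step 1: +1 fires, +1 burnt (F count now 1)
Step 2: +2 fires, +1 burnt (F count now 2)
Step 3: +0 fires, +2 burnt (F count now 0)
Fire out after step 3
Initially T: 25, now '.': 14
Total burnt (originally-T cells now '.'): 3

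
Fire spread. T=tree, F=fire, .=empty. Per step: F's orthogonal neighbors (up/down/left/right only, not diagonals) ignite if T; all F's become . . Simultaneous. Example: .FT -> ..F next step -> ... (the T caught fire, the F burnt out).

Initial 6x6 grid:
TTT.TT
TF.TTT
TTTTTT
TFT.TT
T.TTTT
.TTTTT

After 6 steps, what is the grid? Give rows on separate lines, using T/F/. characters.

Step 1: 5 trees catch fire, 2 burn out
  TFT.TT
  F..TTT
  TFTTTT
  F.F.TT
  T.TTTT
  .TTTTT
Step 2: 6 trees catch fire, 5 burn out
  F.F.TT
  ...TTT
  F.FTTT
  ....TT
  F.FTTT
  .TTTTT
Step 3: 3 trees catch fire, 6 burn out
  ....TT
  ...TTT
  ...FTT
  ....TT
  ...FTT
  .TFTTT
Step 4: 5 trees catch fire, 3 burn out
  ....TT
  ...FTT
  ....FT
  ....TT
  ....FT
  .F.FTT
Step 5: 5 trees catch fire, 5 burn out
  ....TT
  ....FT
  .....F
  ....FT
  .....F
  ....FT
Step 6: 4 trees catch fire, 5 burn out
  ....FT
  .....F
  ......
  .....F
  ......
  .....F

....FT
.....F
......
.....F
......
.....F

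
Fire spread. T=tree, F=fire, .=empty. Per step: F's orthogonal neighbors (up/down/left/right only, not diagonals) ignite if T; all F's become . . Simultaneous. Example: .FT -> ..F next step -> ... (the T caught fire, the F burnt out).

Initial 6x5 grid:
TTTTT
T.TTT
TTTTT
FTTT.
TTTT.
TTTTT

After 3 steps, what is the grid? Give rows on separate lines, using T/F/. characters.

Step 1: 3 trees catch fire, 1 burn out
  TTTTT
  T.TTT
  FTTTT
  .FTT.
  FTTT.
  TTTTT
Step 2: 5 trees catch fire, 3 burn out
  TTTTT
  F.TTT
  .FTTT
  ..FT.
  .FTT.
  FTTTT
Step 3: 5 trees catch fire, 5 burn out
  FTTTT
  ..TTT
  ..FTT
  ...F.
  ..FT.
  .FTTT

FTTTT
..TTT
..FTT
...F.
..FT.
.FTTT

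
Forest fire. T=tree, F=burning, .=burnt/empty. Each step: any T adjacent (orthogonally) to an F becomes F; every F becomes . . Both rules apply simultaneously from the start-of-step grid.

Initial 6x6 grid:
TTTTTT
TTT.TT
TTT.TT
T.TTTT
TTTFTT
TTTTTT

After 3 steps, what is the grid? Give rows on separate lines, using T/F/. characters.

Step 1: 4 trees catch fire, 1 burn out
  TTTTTT
  TTT.TT
  TTT.TT
  T.TFTT
  TTF.FT
  TTTFTT
Step 2: 6 trees catch fire, 4 burn out
  TTTTTT
  TTT.TT
  TTT.TT
  T.F.FT
  TF...F
  TTF.FT
Step 3: 6 trees catch fire, 6 burn out
  TTTTTT
  TTT.TT
  TTF.FT
  T....F
  F.....
  TF...F

TTTTTT
TTT.TT
TTF.FT
T....F
F.....
TF...F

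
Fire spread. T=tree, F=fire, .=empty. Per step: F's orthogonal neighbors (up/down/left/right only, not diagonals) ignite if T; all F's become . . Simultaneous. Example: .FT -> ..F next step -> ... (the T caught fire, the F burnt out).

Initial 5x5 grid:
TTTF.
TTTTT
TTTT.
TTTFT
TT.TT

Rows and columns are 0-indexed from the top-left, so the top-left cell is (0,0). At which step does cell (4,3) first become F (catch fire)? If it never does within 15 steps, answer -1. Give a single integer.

Step 1: cell (4,3)='F' (+6 fires, +2 burnt)
  -> target ignites at step 1
Step 2: cell (4,3)='.' (+6 fires, +6 burnt)
Step 3: cell (4,3)='.' (+5 fires, +6 burnt)
Step 4: cell (4,3)='.' (+3 fires, +5 burnt)
Step 5: cell (4,3)='.' (+0 fires, +3 burnt)
  fire out at step 5

1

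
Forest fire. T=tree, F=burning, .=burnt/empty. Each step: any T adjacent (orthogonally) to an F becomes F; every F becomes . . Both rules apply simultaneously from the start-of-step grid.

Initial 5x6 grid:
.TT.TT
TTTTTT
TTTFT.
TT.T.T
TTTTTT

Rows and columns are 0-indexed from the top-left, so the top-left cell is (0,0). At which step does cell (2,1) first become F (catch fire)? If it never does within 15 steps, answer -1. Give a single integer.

Step 1: cell (2,1)='T' (+4 fires, +1 burnt)
Step 2: cell (2,1)='F' (+4 fires, +4 burnt)
  -> target ignites at step 2
Step 3: cell (2,1)='.' (+8 fires, +4 burnt)
Step 4: cell (2,1)='.' (+6 fires, +8 burnt)
Step 5: cell (2,1)='.' (+2 fires, +6 burnt)
Step 6: cell (2,1)='.' (+0 fires, +2 burnt)
  fire out at step 6

2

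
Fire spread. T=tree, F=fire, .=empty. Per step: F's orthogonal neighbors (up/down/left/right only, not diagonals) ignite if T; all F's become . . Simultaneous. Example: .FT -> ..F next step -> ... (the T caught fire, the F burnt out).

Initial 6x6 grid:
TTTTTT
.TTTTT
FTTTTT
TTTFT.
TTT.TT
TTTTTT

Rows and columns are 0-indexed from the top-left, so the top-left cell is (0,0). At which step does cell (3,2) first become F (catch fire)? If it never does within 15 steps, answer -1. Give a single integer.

Step 1: cell (3,2)='F' (+5 fires, +2 burnt)
  -> target ignites at step 1
Step 2: cell (3,2)='.' (+8 fires, +5 burnt)
Step 3: cell (3,2)='.' (+10 fires, +8 burnt)
Step 4: cell (3,2)='.' (+7 fires, +10 burnt)
Step 5: cell (3,2)='.' (+1 fires, +7 burnt)
Step 6: cell (3,2)='.' (+0 fires, +1 burnt)
  fire out at step 6

1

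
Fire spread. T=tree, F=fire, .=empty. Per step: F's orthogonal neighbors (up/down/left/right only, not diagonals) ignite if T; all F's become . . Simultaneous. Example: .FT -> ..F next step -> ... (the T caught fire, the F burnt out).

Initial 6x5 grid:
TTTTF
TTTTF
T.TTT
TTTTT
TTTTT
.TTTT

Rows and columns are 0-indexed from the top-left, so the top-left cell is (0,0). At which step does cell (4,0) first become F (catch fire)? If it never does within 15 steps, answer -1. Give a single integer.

Step 1: cell (4,0)='T' (+3 fires, +2 burnt)
Step 2: cell (4,0)='T' (+4 fires, +3 burnt)
Step 3: cell (4,0)='T' (+5 fires, +4 burnt)
Step 4: cell (4,0)='T' (+5 fires, +5 burnt)
Step 5: cell (4,0)='T' (+4 fires, +5 burnt)
Step 6: cell (4,0)='T' (+3 fires, +4 burnt)
Step 7: cell (4,0)='F' (+2 fires, +3 burnt)
  -> target ignites at step 7
Step 8: cell (4,0)='.' (+0 fires, +2 burnt)
  fire out at step 8

7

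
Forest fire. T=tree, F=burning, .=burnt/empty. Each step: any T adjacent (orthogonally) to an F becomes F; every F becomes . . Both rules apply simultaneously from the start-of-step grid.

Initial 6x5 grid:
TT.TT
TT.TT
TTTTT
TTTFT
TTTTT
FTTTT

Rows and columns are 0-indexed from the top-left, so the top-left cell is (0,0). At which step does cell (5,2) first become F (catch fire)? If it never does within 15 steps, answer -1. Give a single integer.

Step 1: cell (5,2)='T' (+6 fires, +2 burnt)
Step 2: cell (5,2)='F' (+10 fires, +6 burnt)
  -> target ignites at step 2
Step 3: cell (5,2)='.' (+5 fires, +10 burnt)
Step 4: cell (5,2)='.' (+3 fires, +5 burnt)
Step 5: cell (5,2)='.' (+2 fires, +3 burnt)
Step 6: cell (5,2)='.' (+0 fires, +2 burnt)
  fire out at step 6

2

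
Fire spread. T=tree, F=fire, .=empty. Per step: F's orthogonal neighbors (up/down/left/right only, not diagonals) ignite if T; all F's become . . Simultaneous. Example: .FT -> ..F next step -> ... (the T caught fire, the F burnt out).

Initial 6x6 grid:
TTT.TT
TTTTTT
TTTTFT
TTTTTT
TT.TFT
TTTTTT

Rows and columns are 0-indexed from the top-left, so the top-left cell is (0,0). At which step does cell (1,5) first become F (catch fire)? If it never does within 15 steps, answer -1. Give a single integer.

Step 1: cell (1,5)='T' (+7 fires, +2 burnt)
Step 2: cell (1,5)='F' (+8 fires, +7 burnt)
  -> target ignites at step 2
Step 3: cell (1,5)='.' (+5 fires, +8 burnt)
Step 4: cell (1,5)='.' (+5 fires, +5 burnt)
Step 5: cell (1,5)='.' (+5 fires, +5 burnt)
Step 6: cell (1,5)='.' (+2 fires, +5 burnt)
Step 7: cell (1,5)='.' (+0 fires, +2 burnt)
  fire out at step 7

2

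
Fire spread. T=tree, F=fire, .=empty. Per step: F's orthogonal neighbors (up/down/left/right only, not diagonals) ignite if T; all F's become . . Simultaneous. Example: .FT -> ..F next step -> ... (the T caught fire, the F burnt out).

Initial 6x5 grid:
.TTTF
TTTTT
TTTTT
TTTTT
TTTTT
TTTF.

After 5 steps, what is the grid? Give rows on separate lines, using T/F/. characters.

Step 1: 4 trees catch fire, 2 burn out
  .TTF.
  TTTTF
  TTTTT
  TTTTT
  TTTFT
  TTF..
Step 2: 7 trees catch fire, 4 burn out
  .TF..
  TTTF.
  TTTTF
  TTTFT
  TTF.F
  TF...
Step 3: 7 trees catch fire, 7 burn out
  .F...
  TTF..
  TTTF.
  TTF.F
  TF...
  F....
Step 4: 4 trees catch fire, 7 burn out
  .....
  TF...
  TTF..
  TF...
  F....
  .....
Step 5: 3 trees catch fire, 4 burn out
  .....
  F....
  TF...
  F....
  .....
  .....

.....
F....
TF...
F....
.....
.....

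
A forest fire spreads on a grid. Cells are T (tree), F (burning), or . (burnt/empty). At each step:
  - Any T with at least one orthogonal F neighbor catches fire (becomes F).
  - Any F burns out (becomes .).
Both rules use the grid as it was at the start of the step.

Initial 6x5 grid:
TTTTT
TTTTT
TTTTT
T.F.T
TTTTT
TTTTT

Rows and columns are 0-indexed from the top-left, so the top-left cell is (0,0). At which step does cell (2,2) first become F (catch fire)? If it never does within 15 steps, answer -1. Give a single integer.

Step 1: cell (2,2)='F' (+2 fires, +1 burnt)
  -> target ignites at step 1
Step 2: cell (2,2)='.' (+6 fires, +2 burnt)
Step 3: cell (2,2)='.' (+9 fires, +6 burnt)
Step 4: cell (2,2)='.' (+8 fires, +9 burnt)
Step 5: cell (2,2)='.' (+2 fires, +8 burnt)
Step 6: cell (2,2)='.' (+0 fires, +2 burnt)
  fire out at step 6

1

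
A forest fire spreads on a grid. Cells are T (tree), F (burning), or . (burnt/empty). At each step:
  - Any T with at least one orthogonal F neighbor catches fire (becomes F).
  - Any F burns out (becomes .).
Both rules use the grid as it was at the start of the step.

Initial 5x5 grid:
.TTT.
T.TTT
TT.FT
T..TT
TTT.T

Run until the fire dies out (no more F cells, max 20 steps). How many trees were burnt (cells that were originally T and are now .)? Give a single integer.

Answer: 10

Derivation:
Step 1: +3 fires, +1 burnt (F count now 3)
Step 2: +4 fires, +3 burnt (F count now 4)
Step 3: +2 fires, +4 burnt (F count now 2)
Step 4: +1 fires, +2 burnt (F count now 1)
Step 5: +0 fires, +1 burnt (F count now 0)
Fire out after step 5
Initially T: 17, now '.': 18
Total burnt (originally-T cells now '.'): 10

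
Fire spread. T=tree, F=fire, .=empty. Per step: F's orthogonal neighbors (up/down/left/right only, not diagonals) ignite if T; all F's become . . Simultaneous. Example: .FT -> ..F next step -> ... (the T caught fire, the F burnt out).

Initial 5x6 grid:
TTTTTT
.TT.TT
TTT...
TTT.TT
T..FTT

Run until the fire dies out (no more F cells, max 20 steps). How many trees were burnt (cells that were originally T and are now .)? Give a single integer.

Answer: 4

Derivation:
Step 1: +1 fires, +1 burnt (F count now 1)
Step 2: +2 fires, +1 burnt (F count now 2)
Step 3: +1 fires, +2 burnt (F count now 1)
Step 4: +0 fires, +1 burnt (F count now 0)
Fire out after step 4
Initially T: 21, now '.': 13
Total burnt (originally-T cells now '.'): 4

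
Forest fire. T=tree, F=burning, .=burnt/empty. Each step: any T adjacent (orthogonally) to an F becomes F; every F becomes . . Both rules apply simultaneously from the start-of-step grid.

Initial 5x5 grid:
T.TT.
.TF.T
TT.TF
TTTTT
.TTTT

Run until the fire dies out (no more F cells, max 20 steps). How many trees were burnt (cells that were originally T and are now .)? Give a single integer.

Step 1: +5 fires, +2 burnt (F count now 5)
Step 2: +4 fires, +5 burnt (F count now 4)
Step 3: +4 fires, +4 burnt (F count now 4)
Step 4: +3 fires, +4 burnt (F count now 3)
Step 5: +0 fires, +3 burnt (F count now 0)
Fire out after step 5
Initially T: 17, now '.': 24
Total burnt (originally-T cells now '.'): 16

Answer: 16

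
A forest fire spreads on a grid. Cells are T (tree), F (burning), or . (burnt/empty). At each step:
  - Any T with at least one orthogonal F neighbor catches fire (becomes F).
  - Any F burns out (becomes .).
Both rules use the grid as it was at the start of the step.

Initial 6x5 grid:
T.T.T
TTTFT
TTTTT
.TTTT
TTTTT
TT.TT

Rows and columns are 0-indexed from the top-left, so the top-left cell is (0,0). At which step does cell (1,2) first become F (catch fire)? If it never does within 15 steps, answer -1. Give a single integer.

Step 1: cell (1,2)='F' (+3 fires, +1 burnt)
  -> target ignites at step 1
Step 2: cell (1,2)='.' (+6 fires, +3 burnt)
Step 3: cell (1,2)='.' (+5 fires, +6 burnt)
Step 4: cell (1,2)='.' (+6 fires, +5 burnt)
Step 5: cell (1,2)='.' (+2 fires, +6 burnt)
Step 6: cell (1,2)='.' (+2 fires, +2 burnt)
Step 7: cell (1,2)='.' (+1 fires, +2 burnt)
Step 8: cell (1,2)='.' (+0 fires, +1 burnt)
  fire out at step 8

1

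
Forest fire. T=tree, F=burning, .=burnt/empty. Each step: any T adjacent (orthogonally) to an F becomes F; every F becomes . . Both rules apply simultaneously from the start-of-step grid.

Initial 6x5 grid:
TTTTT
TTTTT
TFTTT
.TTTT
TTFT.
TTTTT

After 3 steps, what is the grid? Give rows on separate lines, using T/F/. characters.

Step 1: 8 trees catch fire, 2 burn out
  TTTTT
  TFTTT
  F.FTT
  .FFTT
  TF.F.
  TTFTT
Step 2: 8 trees catch fire, 8 burn out
  TFTTT
  F.FTT
  ...FT
  ...FT
  F....
  TF.FT
Step 3: 7 trees catch fire, 8 burn out
  F.FTT
  ...FT
  ....F
  ....F
  .....
  F...F

F.FTT
...FT
....F
....F
.....
F...F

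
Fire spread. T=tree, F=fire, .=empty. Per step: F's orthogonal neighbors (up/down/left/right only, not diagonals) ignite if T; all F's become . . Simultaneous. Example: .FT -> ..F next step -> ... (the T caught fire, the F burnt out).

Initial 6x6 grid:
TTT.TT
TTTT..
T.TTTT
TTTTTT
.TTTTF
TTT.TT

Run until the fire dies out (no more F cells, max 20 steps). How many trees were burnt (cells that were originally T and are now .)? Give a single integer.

Step 1: +3 fires, +1 burnt (F count now 3)
Step 2: +4 fires, +3 burnt (F count now 4)
Step 3: +3 fires, +4 burnt (F count now 3)
Step 4: +4 fires, +3 burnt (F count now 4)
Step 5: +4 fires, +4 burnt (F count now 4)
Step 6: +3 fires, +4 burnt (F count now 3)
Step 7: +3 fires, +3 burnt (F count now 3)
Step 8: +2 fires, +3 burnt (F count now 2)
Step 9: +1 fires, +2 burnt (F count now 1)
Step 10: +0 fires, +1 burnt (F count now 0)
Fire out after step 10
Initially T: 29, now '.': 34
Total burnt (originally-T cells now '.'): 27

Answer: 27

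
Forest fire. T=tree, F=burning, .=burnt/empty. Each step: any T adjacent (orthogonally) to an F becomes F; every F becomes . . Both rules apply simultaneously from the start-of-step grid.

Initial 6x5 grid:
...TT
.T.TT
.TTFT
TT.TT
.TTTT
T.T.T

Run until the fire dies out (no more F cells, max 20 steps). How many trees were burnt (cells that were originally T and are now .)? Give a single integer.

Answer: 18

Derivation:
Step 1: +4 fires, +1 burnt (F count now 4)
Step 2: +5 fires, +4 burnt (F count now 5)
Step 3: +5 fires, +5 burnt (F count now 5)
Step 4: +4 fires, +5 burnt (F count now 4)
Step 5: +0 fires, +4 burnt (F count now 0)
Fire out after step 5
Initially T: 19, now '.': 29
Total burnt (originally-T cells now '.'): 18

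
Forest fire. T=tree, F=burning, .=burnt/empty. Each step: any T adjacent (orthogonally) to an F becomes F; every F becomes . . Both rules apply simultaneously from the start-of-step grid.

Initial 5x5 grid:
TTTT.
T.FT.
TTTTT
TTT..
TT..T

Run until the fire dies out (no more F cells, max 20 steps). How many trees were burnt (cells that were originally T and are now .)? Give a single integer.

Answer: 16

Derivation:
Step 1: +3 fires, +1 burnt (F count now 3)
Step 2: +5 fires, +3 burnt (F count now 5)
Step 3: +4 fires, +5 burnt (F count now 4)
Step 4: +3 fires, +4 burnt (F count now 3)
Step 5: +1 fires, +3 burnt (F count now 1)
Step 6: +0 fires, +1 burnt (F count now 0)
Fire out after step 6
Initially T: 17, now '.': 24
Total burnt (originally-T cells now '.'): 16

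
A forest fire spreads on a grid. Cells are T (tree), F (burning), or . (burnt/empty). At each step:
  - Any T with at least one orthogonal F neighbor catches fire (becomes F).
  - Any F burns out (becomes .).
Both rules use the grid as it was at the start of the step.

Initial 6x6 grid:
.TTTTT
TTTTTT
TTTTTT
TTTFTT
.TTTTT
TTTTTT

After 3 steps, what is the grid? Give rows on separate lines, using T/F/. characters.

Step 1: 4 trees catch fire, 1 burn out
  .TTTTT
  TTTTTT
  TTTFTT
  TTF.FT
  .TTFTT
  TTTTTT
Step 2: 8 trees catch fire, 4 burn out
  .TTTTT
  TTTFTT
  TTF.FT
  TF...F
  .TF.FT
  TTTFTT
Step 3: 10 trees catch fire, 8 burn out
  .TTFTT
  TTF.FT
  TF...F
  F.....
  .F...F
  TTF.FT

.TTFTT
TTF.FT
TF...F
F.....
.F...F
TTF.FT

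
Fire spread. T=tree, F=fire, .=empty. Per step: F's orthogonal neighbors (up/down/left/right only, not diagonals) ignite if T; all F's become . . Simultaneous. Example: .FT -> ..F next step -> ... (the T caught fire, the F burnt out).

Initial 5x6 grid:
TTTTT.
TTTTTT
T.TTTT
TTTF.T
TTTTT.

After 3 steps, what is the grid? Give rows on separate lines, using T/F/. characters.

Step 1: 3 trees catch fire, 1 burn out
  TTTTT.
  TTTTTT
  T.TFTT
  TTF..T
  TTTFT.
Step 2: 6 trees catch fire, 3 burn out
  TTTTT.
  TTTFTT
  T.F.FT
  TF...T
  TTF.F.
Step 3: 6 trees catch fire, 6 burn out
  TTTFT.
  TTF.FT
  T....F
  F....T
  TF....

TTTFT.
TTF.FT
T....F
F....T
TF....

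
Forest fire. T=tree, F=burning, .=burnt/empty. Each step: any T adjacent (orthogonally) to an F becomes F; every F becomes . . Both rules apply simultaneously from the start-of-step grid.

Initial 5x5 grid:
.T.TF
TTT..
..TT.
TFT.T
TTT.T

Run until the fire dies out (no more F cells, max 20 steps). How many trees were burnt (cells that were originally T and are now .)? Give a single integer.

Answer: 12

Derivation:
Step 1: +4 fires, +2 burnt (F count now 4)
Step 2: +3 fires, +4 burnt (F count now 3)
Step 3: +2 fires, +3 burnt (F count now 2)
Step 4: +1 fires, +2 burnt (F count now 1)
Step 5: +2 fires, +1 burnt (F count now 2)
Step 6: +0 fires, +2 burnt (F count now 0)
Fire out after step 6
Initially T: 14, now '.': 23
Total burnt (originally-T cells now '.'): 12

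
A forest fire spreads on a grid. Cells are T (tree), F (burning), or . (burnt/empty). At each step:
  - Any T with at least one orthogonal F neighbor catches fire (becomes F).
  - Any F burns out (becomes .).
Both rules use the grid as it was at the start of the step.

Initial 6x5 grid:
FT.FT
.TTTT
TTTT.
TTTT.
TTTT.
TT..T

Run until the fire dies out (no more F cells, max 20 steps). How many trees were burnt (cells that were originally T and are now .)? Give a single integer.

Step 1: +3 fires, +2 burnt (F count now 3)
Step 2: +4 fires, +3 burnt (F count now 4)
Step 3: +3 fires, +4 burnt (F count now 3)
Step 4: +4 fires, +3 burnt (F count now 4)
Step 5: +3 fires, +4 burnt (F count now 3)
Step 6: +2 fires, +3 burnt (F count now 2)
Step 7: +1 fires, +2 burnt (F count now 1)
Step 8: +0 fires, +1 burnt (F count now 0)
Fire out after step 8
Initially T: 21, now '.': 29
Total burnt (originally-T cells now '.'): 20

Answer: 20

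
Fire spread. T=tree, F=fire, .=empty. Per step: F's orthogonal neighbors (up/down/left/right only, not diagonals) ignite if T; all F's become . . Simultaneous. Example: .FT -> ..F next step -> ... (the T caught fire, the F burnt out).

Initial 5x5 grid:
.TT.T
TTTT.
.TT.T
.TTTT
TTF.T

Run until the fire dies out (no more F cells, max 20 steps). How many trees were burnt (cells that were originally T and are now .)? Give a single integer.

Step 1: +2 fires, +1 burnt (F count now 2)
Step 2: +4 fires, +2 burnt (F count now 4)
Step 3: +3 fires, +4 burnt (F count now 3)
Step 4: +5 fires, +3 burnt (F count now 5)
Step 5: +2 fires, +5 burnt (F count now 2)
Step 6: +0 fires, +2 burnt (F count now 0)
Fire out after step 6
Initially T: 17, now '.': 24
Total burnt (originally-T cells now '.'): 16

Answer: 16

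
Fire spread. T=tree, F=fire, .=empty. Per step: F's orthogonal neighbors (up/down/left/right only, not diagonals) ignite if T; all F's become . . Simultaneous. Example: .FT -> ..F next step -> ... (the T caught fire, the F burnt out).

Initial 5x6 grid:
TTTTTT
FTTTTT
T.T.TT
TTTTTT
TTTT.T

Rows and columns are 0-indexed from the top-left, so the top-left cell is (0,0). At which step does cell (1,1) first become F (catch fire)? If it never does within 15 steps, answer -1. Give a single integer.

Step 1: cell (1,1)='F' (+3 fires, +1 burnt)
  -> target ignites at step 1
Step 2: cell (1,1)='.' (+3 fires, +3 burnt)
Step 3: cell (1,1)='.' (+5 fires, +3 burnt)
Step 4: cell (1,1)='.' (+4 fires, +5 burnt)
Step 5: cell (1,1)='.' (+5 fires, +4 burnt)
Step 6: cell (1,1)='.' (+4 fires, +5 burnt)
Step 7: cell (1,1)='.' (+1 fires, +4 burnt)
Step 8: cell (1,1)='.' (+1 fires, +1 burnt)
Step 9: cell (1,1)='.' (+0 fires, +1 burnt)
  fire out at step 9

1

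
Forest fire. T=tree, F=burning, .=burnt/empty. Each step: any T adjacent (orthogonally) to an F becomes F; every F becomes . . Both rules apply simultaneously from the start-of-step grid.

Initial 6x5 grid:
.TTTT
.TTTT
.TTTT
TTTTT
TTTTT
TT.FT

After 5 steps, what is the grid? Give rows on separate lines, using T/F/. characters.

Step 1: 2 trees catch fire, 1 burn out
  .TTTT
  .TTTT
  .TTTT
  TTTTT
  TTTFT
  TT..F
Step 2: 3 trees catch fire, 2 burn out
  .TTTT
  .TTTT
  .TTTT
  TTTFT
  TTF.F
  TT...
Step 3: 4 trees catch fire, 3 burn out
  .TTTT
  .TTTT
  .TTFT
  TTF.F
  TF...
  TT...
Step 4: 6 trees catch fire, 4 burn out
  .TTTT
  .TTFT
  .TF.F
  TF...
  F....
  TF...
Step 5: 6 trees catch fire, 6 burn out
  .TTFT
  .TF.F
  .F...
  F....
  .....
  F....

.TTFT
.TF.F
.F...
F....
.....
F....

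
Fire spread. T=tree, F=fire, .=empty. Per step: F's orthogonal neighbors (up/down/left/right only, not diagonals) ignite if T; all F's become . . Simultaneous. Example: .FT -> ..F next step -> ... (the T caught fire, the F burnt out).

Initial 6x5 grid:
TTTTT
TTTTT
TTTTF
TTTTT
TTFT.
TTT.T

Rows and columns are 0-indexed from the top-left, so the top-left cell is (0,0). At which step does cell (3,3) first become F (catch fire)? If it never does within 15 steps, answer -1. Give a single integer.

Step 1: cell (3,3)='T' (+7 fires, +2 burnt)
Step 2: cell (3,3)='F' (+7 fires, +7 burnt)
  -> target ignites at step 2
Step 3: cell (3,3)='.' (+5 fires, +7 burnt)
Step 4: cell (3,3)='.' (+3 fires, +5 burnt)
Step 5: cell (3,3)='.' (+2 fires, +3 burnt)
Step 6: cell (3,3)='.' (+1 fires, +2 burnt)
Step 7: cell (3,3)='.' (+0 fires, +1 burnt)
  fire out at step 7

2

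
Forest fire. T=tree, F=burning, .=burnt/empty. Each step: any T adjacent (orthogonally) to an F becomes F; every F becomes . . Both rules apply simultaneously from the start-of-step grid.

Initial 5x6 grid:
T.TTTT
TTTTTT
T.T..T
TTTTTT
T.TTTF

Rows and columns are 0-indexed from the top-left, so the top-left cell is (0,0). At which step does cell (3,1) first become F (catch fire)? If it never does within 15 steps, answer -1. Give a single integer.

Step 1: cell (3,1)='T' (+2 fires, +1 burnt)
Step 2: cell (3,1)='T' (+3 fires, +2 burnt)
Step 3: cell (3,1)='T' (+3 fires, +3 burnt)
Step 4: cell (3,1)='T' (+3 fires, +3 burnt)
Step 5: cell (3,1)='F' (+4 fires, +3 burnt)
  -> target ignites at step 5
Step 6: cell (3,1)='.' (+3 fires, +4 burnt)
Step 7: cell (3,1)='.' (+4 fires, +3 burnt)
Step 8: cell (3,1)='.' (+1 fires, +4 burnt)
Step 9: cell (3,1)='.' (+1 fires, +1 burnt)
Step 10: cell (3,1)='.' (+0 fires, +1 burnt)
  fire out at step 10

5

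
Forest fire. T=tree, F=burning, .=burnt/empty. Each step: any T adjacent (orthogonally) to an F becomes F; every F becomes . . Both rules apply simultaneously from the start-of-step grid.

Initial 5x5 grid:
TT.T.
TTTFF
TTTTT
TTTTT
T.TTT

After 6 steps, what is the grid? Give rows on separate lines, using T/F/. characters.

Step 1: 4 trees catch fire, 2 burn out
  TT.F.
  TTF..
  TTTFF
  TTTTT
  T.TTT
Step 2: 4 trees catch fire, 4 burn out
  TT...
  TF...
  TTF..
  TTTFF
  T.TTT
Step 3: 6 trees catch fire, 4 burn out
  TF...
  F....
  TF...
  TTF..
  T.TFF
Step 4: 4 trees catch fire, 6 burn out
  F....
  .....
  F....
  TF...
  T.F..
Step 5: 1 trees catch fire, 4 burn out
  .....
  .....
  .....
  F....
  T....
Step 6: 1 trees catch fire, 1 burn out
  .....
  .....
  .....
  .....
  F....

.....
.....
.....
.....
F....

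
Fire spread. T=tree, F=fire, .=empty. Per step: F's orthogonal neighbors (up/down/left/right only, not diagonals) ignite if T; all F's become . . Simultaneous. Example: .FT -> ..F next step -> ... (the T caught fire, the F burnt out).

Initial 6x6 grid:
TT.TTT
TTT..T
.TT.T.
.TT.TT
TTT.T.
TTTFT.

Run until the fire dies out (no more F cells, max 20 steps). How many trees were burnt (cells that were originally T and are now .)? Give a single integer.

Step 1: +2 fires, +1 burnt (F count now 2)
Step 2: +3 fires, +2 burnt (F count now 3)
Step 3: +4 fires, +3 burnt (F count now 4)
Step 4: +5 fires, +4 burnt (F count now 5)
Step 5: +2 fires, +5 burnt (F count now 2)
Step 6: +1 fires, +2 burnt (F count now 1)
Step 7: +2 fires, +1 burnt (F count now 2)
Step 8: +1 fires, +2 burnt (F count now 1)
Step 9: +0 fires, +1 burnt (F count now 0)
Fire out after step 9
Initially T: 24, now '.': 32
Total burnt (originally-T cells now '.'): 20

Answer: 20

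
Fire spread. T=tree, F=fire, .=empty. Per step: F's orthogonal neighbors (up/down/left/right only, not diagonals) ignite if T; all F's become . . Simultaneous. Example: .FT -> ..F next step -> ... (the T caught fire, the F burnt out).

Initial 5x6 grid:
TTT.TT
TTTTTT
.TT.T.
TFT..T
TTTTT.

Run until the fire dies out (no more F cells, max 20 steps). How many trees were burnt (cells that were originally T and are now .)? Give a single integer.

Answer: 21

Derivation:
Step 1: +4 fires, +1 burnt (F count now 4)
Step 2: +4 fires, +4 burnt (F count now 4)
Step 3: +4 fires, +4 burnt (F count now 4)
Step 4: +4 fires, +4 burnt (F count now 4)
Step 5: +1 fires, +4 burnt (F count now 1)
Step 6: +3 fires, +1 burnt (F count now 3)
Step 7: +1 fires, +3 burnt (F count now 1)
Step 8: +0 fires, +1 burnt (F count now 0)
Fire out after step 8
Initially T: 22, now '.': 29
Total burnt (originally-T cells now '.'): 21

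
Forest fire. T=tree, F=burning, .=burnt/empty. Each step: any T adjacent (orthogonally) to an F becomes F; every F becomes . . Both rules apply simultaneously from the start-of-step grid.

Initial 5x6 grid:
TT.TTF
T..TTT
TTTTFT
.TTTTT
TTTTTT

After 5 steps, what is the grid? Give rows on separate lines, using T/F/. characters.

Step 1: 6 trees catch fire, 2 burn out
  TT.TF.
  T..TFF
  TTTF.F
  .TTTFT
  TTTTTT
Step 2: 6 trees catch fire, 6 burn out
  TT.F..
  T..F..
  TTF...
  .TTF.F
  TTTTFT
Step 3: 4 trees catch fire, 6 burn out
  TT....
  T.....
  TF....
  .TF...
  TTTF.F
Step 4: 3 trees catch fire, 4 burn out
  TT....
  T.....
  F.....
  .F....
  TTF...
Step 5: 2 trees catch fire, 3 burn out
  TT....
  F.....
  ......
  ......
  TF....

TT....
F.....
......
......
TF....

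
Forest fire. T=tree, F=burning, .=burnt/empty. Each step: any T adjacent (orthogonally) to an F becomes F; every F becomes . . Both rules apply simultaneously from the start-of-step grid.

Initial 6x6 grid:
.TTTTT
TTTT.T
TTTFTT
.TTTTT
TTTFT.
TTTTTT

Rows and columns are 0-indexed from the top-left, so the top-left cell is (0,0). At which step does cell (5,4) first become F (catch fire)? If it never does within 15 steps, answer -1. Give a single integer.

Step 1: cell (5,4)='T' (+7 fires, +2 burnt)
Step 2: cell (5,4)='F' (+9 fires, +7 burnt)
  -> target ignites at step 2
Step 3: cell (5,4)='.' (+10 fires, +9 burnt)
Step 4: cell (5,4)='.' (+4 fires, +10 burnt)
Step 5: cell (5,4)='.' (+0 fires, +4 burnt)
  fire out at step 5

2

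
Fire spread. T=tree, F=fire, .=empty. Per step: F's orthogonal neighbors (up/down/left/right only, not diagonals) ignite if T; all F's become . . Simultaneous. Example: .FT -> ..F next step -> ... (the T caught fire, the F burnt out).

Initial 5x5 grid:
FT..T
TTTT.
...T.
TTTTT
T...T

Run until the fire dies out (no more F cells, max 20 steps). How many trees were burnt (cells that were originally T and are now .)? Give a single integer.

Answer: 13

Derivation:
Step 1: +2 fires, +1 burnt (F count now 2)
Step 2: +1 fires, +2 burnt (F count now 1)
Step 3: +1 fires, +1 burnt (F count now 1)
Step 4: +1 fires, +1 burnt (F count now 1)
Step 5: +1 fires, +1 burnt (F count now 1)
Step 6: +1 fires, +1 burnt (F count now 1)
Step 7: +2 fires, +1 burnt (F count now 2)
Step 8: +2 fires, +2 burnt (F count now 2)
Step 9: +1 fires, +2 burnt (F count now 1)
Step 10: +1 fires, +1 burnt (F count now 1)
Step 11: +0 fires, +1 burnt (F count now 0)
Fire out after step 11
Initially T: 14, now '.': 24
Total burnt (originally-T cells now '.'): 13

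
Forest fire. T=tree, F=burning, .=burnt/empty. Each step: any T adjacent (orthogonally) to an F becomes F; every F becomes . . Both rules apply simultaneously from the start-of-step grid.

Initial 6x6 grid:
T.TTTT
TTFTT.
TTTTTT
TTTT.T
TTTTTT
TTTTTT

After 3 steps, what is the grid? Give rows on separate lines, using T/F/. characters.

Step 1: 4 trees catch fire, 1 burn out
  T.FTTT
  TF.FT.
  TTFTTT
  TTTT.T
  TTTTTT
  TTTTTT
Step 2: 6 trees catch fire, 4 burn out
  T..FTT
  F...F.
  TF.FTT
  TTFT.T
  TTTTTT
  TTTTTT
Step 3: 7 trees catch fire, 6 burn out
  F...FT
  ......
  F...FT
  TF.F.T
  TTFTTT
  TTTTTT

F...FT
......
F...FT
TF.F.T
TTFTTT
TTTTTT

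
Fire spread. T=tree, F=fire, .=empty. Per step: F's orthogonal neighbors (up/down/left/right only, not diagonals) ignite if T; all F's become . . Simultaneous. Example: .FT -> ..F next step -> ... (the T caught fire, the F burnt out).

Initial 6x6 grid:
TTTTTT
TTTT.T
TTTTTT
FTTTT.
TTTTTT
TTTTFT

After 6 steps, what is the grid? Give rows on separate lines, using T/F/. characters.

Step 1: 6 trees catch fire, 2 burn out
  TTTTTT
  TTTT.T
  FTTTTT
  .FTTT.
  FTTTFT
  TTTF.F
Step 2: 9 trees catch fire, 6 burn out
  TTTTTT
  FTTT.T
  .FTTTT
  ..FTF.
  .FTF.F
  FTF...
Step 3: 7 trees catch fire, 9 burn out
  FTTTTT
  .FTT.T
  ..FTFT
  ...F..
  ..F...
  .F....
Step 4: 4 trees catch fire, 7 burn out
  .FTTTT
  ..FT.T
  ...F.F
  ......
  ......
  ......
Step 5: 3 trees catch fire, 4 burn out
  ..FTTT
  ...F.F
  ......
  ......
  ......
  ......
Step 6: 2 trees catch fire, 3 burn out
  ...FTF
  ......
  ......
  ......
  ......
  ......

...FTF
......
......
......
......
......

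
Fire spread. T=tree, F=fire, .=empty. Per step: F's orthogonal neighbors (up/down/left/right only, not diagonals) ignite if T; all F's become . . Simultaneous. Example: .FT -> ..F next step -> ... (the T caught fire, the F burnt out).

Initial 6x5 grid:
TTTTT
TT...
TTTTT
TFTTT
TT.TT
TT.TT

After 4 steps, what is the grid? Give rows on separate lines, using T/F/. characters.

Step 1: 4 trees catch fire, 1 burn out
  TTTTT
  TT...
  TFTTT
  F.FTT
  TF.TT
  TT.TT
Step 2: 6 trees catch fire, 4 burn out
  TTTTT
  TF...
  F.FTT
  ...FT
  F..TT
  TF.TT
Step 3: 6 trees catch fire, 6 burn out
  TFTTT
  F....
  ...FT
  ....F
  ...FT
  F..TT
Step 4: 5 trees catch fire, 6 burn out
  F.FTT
  .....
  ....F
  .....
  ....F
  ...FT

F.FTT
.....
....F
.....
....F
...FT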